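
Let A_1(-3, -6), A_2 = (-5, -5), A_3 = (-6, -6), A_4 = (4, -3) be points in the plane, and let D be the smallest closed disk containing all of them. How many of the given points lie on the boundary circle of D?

By Welzl's lemma the MEC is supported by two points (diametrically opposite) or three points (on a circumcircle).
The farthest pair is A_3–A_4 with squared distance 109. The circle on this segment as diameter has centre (-1, -4.5) and r² = 109/4 = 27.25.
Check A_1: distance² to centre = 6.25 ≤ 27.25, so it lies inside.
All remaining points lie in this disk, and no smaller disk contains both endpoints, so this is the minimum enclosing circle.
The points at distance exactly r from the centre are A_3, A_4 — 2 points.

2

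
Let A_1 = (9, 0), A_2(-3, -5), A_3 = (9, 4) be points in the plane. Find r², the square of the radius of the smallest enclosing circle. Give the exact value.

Side lengths²: A_1A_2² = 169, A_1A_3² = 16, A_2A_3² = 225.
Since A_2A_3² = 225 ≥ 169 + 16 = 185, the angle opposite A_2A_3 is not acute, so the smallest enclosing circle has A_2A_3 as diameter.
Centre = midpoint of A_2A_3 = (3, -0.5), r² = 225/4 = 56.25.

56.25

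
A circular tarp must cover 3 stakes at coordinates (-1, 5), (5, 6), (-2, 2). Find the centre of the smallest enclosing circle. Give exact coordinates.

(1.5, 4)

Call the three points A, B, C in the order given.
Side lengths²: AB² = 37, AC² = 10, BC² = 65.
Since BC² = 65 ≥ 37 + 10 = 47, the angle opposite BC is not acute, so the smallest enclosing circle has BC as diameter.
Centre = midpoint of BC = (1.5, 4), r² = 65/4 = 16.25.
Centre = (1.5, 4).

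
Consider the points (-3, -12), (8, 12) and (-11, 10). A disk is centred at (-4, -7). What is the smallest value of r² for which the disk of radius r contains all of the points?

The required radius is the distance from (-4, -7) to the farthest point.
Squared distances: 26, 505, 338.
Maximum is 505, attained at (8, 12).

505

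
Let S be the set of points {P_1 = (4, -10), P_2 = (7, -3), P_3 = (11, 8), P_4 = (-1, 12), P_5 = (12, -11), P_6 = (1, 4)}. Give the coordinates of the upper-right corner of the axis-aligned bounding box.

(12, 12)

x-range [-1, 12], y-range [-11, 12].
The upper-right corner is (12, 12).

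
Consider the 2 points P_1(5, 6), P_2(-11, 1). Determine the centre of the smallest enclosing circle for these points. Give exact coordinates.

The smallest circle enclosing two points has them as diameter endpoints.
Centre = midpoint = (-3, 3.5); r² = |P_1P_2|²/4 = 281/4 = 70.25.
Centre = (-3, 3.5).

(-3, 3.5)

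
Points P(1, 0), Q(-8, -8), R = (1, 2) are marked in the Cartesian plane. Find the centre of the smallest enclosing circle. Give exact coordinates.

Side lengths²: PQ² = 145, PR² = 4, QR² = 181.
Since QR² = 181 ≥ 145 + 4 = 149, the angle opposite QR is not acute, so the smallest enclosing circle has QR as diameter.
Centre = midpoint of QR = (-3.5, -3), r² = 181/4 = 45.25.
Centre = (-3.5, -3).

(-3.5, -3)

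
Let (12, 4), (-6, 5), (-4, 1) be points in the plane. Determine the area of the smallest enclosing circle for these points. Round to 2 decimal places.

Call the three points A, B, C in the order given.
Side lengths²: AB² = 325, AC² = 265, BC² = 20.
Since AB² = 325 ≥ 265 + 20 = 285, the angle opposite AB is not acute, so the smallest enclosing circle has AB as diameter.
Centre = midpoint of AB = (3, 4.5), r² = 325/4 = 81.25.
Area = π·r² = π·81.25 ≈ 255.25.

255.25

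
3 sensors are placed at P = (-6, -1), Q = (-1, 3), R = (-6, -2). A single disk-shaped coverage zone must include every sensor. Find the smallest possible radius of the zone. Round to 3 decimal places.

3.536

Side lengths²: PQ² = 41, PR² = 1, QR² = 50.
Since QR² = 50 ≥ 41 + 1 = 42, the angle opposite QR is not acute, so the smallest enclosing circle has QR as diameter.
Centre = midpoint of QR = (-3.5, 0.5), r² = 50/4 = 12.5.
r = √(12.5) ≈ 3.536.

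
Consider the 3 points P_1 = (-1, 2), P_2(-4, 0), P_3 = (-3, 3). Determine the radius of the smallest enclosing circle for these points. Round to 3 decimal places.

Side lengths²: P_1P_2² = 13, P_1P_3² = 5, P_2P_3² = 10.
Since P_1P_2² = 13 < 10 + 5 = 15, the triangle is acute, so the smallest enclosing circle is the circumcircle.
Circumcentre = (-37/14, 17/14), r² = 325/98.
r = √(325/98) ≈ 1.821.

1.821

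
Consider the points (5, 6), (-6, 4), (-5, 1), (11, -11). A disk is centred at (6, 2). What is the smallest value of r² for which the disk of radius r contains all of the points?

194

The required radius is the distance from (6, 2) to the farthest point.
Squared distances: 17, 148, 122, 194.
Maximum is 194, attained at (11, -11).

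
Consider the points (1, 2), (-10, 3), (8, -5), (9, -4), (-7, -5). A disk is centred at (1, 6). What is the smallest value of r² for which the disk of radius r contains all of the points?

185

The required radius is the distance from (1, 6) to the farthest point.
Squared distances: 16, 130, 170, 164, 185.
Maximum is 185, attained at (-7, -5).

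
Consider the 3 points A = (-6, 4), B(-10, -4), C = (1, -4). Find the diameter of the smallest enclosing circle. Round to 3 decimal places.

Side lengths²: AB² = 80, AC² = 113, BC² = 121.
Since BC² = 121 < 113 + 80 = 193, the triangle is acute, so the smallest enclosing circle is the circumcircle.
Circumcentre = (-4.5, -1.75), r² = 35.3125.
Diameter = 2r = 2√(35.3125) ≈ 11.885.

11.885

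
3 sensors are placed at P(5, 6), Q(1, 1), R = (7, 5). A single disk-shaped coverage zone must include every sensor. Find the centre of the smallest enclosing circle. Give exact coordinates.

Side lengths²: PQ² = 41, PR² = 5, QR² = 52.
Since QR² = 52 ≥ 41 + 5 = 46, the angle opposite QR is not acute, so the smallest enclosing circle has QR as diameter.
Centre = midpoint of QR = (4, 3), r² = 52/4 = 13.
Centre = (4, 3).

(4, 3)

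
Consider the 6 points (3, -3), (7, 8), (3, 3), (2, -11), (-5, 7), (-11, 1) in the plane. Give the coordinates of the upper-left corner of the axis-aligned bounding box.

(-11, 8)

x-range [-11, 7], y-range [-11, 8].
The upper-left corner is (-11, 8).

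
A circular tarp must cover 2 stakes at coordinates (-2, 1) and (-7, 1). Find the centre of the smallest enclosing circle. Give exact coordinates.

(-4.5, 1)

The smallest circle enclosing two points has them as diameter endpoints.
Centre = midpoint = (-4.5, 1); r² = |(-2, 1)−(-7, 1)|²/4 = 25/4 = 6.25.
Centre = (-4.5, 1).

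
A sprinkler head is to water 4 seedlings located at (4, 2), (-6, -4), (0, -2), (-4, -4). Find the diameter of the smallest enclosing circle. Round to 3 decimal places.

11.662

By Welzl's lemma the MEC is supported by two points (diametrically opposite) or three points (on a circumcircle).
The farthest pair is (4, 2)–(-6, -4) with squared distance 136. The circle on this segment as diameter has centre (-1, -1) and r² = 136/4 = 34.
Check (0, -2): distance² to centre = 2 ≤ 34, so it lies inside.
All remaining points lie in this disk, and no smaller disk contains both endpoints, so this is the minimum enclosing circle.
Diameter = 2r = 2√34 ≈ 11.662.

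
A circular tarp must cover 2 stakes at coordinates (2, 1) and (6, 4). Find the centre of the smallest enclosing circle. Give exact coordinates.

(4, 2.5)

The smallest circle enclosing two points has them as diameter endpoints.
Centre = midpoint = (4, 2.5); r² = |(2, 1)−(6, 4)|²/4 = 25/4 = 6.25.
Centre = (4, 2.5).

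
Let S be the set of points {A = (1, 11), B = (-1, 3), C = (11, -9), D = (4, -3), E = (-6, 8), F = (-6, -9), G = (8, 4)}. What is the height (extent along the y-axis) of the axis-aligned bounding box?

max y = 11, min y = -9, so height = 20.

20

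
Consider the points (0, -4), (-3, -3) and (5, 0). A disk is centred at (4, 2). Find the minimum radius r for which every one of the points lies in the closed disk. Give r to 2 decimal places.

The required radius is the distance from (4, 2) to the farthest point.
Squared distances: 52, 74, 5.
Maximum is 74, attained at (-3, -3).
r = √74 ≈ 8.60.

8.60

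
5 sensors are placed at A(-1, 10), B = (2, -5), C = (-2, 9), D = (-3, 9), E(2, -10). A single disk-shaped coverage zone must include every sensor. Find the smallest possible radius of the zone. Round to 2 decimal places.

10.11

The minimum enclosing circle of a finite set is fixed by two of the points (as a diameter) or three (as a circumcircle).
The farthest pair is A–E with squared distance 409. The circle on this segment as diameter has centre (0.5, 0) and r² = 409/4 = 102.25.
Check B: distance² to centre = 27.25 ≤ 102.25, so it lies inside.
All remaining points lie in this disk, and no smaller disk contains both endpoints, so this is the minimum enclosing circle.
r = √(102.25) ≈ 10.11.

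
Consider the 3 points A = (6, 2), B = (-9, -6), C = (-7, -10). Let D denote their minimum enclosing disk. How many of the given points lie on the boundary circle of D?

Side lengths²: AB² = 289, AC² = 313, BC² = 20.
Since AC² = 313 ≥ 289 + 20 = 309, the angle opposite AC is not acute, so the smallest enclosing circle has AC as diameter.
Centre = midpoint of AC = (-0.5, -4), r² = 313/4 = 78.25.
The points at distance exactly r from the centre are A, C — 2 points.

2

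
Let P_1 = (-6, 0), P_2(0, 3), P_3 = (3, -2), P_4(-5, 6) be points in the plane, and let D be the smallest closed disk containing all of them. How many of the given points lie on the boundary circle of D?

2

By Welzl's lemma the MEC is supported by two points (diametrically opposite) or three points (on a circumcircle).
The farthest pair is P_3–P_4 with squared distance 128. The circle on this segment as diameter has centre (-1, 2) and r² = 128/4 = 32.
Check P_1: distance² to centre = 29 ≤ 32, so it lies inside.
All remaining points lie in this disk, and no smaller disk contains both endpoints, so this is the minimum enclosing circle.
The points at distance exactly r from the centre are P_3, P_4 — 2 points.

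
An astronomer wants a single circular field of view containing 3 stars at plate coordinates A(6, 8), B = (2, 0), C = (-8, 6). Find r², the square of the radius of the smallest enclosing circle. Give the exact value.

Side lengths²: AB² = 80, AC² = 200, BC² = 136.
Since AC² = 200 < 136 + 80 = 216, the triangle is acute, so the smallest enclosing circle is the circumcircle.
Circumcentre = (-12/13, 84/13), r² = 8500/169.

8500/169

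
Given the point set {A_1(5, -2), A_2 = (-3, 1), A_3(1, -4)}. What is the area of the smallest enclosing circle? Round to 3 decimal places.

57.334

Side lengths²: A_1A_2² = 73, A_1A_3² = 20, A_2A_3² = 41.
Since A_1A_2² = 73 ≥ 41 + 20 = 61, the angle opposite A_1A_2 is not acute, so the smallest enclosing circle has A_1A_2 as diameter.
Centre = midpoint of A_1A_2 = (1, -0.5), r² = 73/4 = 18.25.
Area = π·r² = π·18.25 ≈ 57.334.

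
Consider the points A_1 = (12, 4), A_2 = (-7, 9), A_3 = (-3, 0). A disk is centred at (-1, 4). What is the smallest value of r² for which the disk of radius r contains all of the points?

The required radius is the distance from (-1, 4) to the farthest point.
Squared distances: 169, 61, 20.
Maximum is 169, attained at A_1.

169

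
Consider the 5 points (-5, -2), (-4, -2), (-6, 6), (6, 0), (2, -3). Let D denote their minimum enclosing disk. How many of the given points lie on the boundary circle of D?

3

The minimum enclosing circle of a finite set is fixed by two of the points (as a diameter) or three (as a circumcircle).
The minimum enclosing circle is determined by three boundary points: (-5, -2), (-6, 6), (6, 0).
Their circumcentre is (-1/6, 8/3) with r² = 1625/36.
The farthest remaining point (2, -3) is at distance² 1325/36 ≤ 1625/36.
The points at distance exactly r from the centre are (-5, -2), (-6, 6), (6, 0) — 3 points.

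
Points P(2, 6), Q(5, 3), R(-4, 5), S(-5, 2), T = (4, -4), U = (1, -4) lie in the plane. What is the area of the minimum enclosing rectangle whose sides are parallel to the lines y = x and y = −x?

93.5

In coordinates u = x + y, v = x − y the rectangle is axis-aligned; the map (x,y)→(u,v) scales areas by 2.
u-values: 8, 8, 1, -3, 0, -3; range = 8 − (-3) = 11.
v-values: -4, 2, -9, -7, 8, 5; range = 8 − (-9) = 17.
Area = (11 × 17) / 2 = 93.5.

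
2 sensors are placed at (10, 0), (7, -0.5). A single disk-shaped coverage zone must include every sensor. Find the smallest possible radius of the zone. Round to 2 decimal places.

The smallest circle enclosing two points has them as diameter endpoints.
Centre = midpoint = (8.5, -0.25); r² = |(10, 0)−(7, -0.5)|²/4 = 9.25/4 = 2.3125.
r = √(2.3125) ≈ 1.52.

1.52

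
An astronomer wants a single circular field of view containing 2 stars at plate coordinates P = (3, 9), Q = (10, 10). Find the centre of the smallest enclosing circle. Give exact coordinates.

(6.5, 9.5)

The smallest circle enclosing two points has them as diameter endpoints.
Centre = midpoint = (6.5, 9.5); r² = |PQ|²/4 = 50/4 = 12.5.
Centre = (6.5, 9.5).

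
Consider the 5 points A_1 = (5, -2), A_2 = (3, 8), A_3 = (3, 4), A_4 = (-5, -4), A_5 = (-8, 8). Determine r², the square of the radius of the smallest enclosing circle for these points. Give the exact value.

67.25

The minimum enclosing circle of a finite set is fixed by two of the points (as a diameter) or three (as a circumcircle).
The farthest pair is A_1–A_5 with squared distance 269. The circle on this segment as diameter has centre (-1.5, 3) and r² = 269/4 = 67.25.
Check A_2: distance² to centre = 45.25 ≤ 67.25, so it lies inside.
All remaining points lie in this disk, and no smaller disk contains both endpoints, so this is the minimum enclosing circle.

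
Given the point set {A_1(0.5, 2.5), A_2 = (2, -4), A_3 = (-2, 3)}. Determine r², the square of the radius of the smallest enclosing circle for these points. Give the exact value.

16.25

Side lengths²: A_1A_2² = 44.5, A_1A_3² = 6.5, A_2A_3² = 65.
Since A_2A_3² = 65 ≥ 44.5 + 6.5 = 51, the angle opposite A_2A_3 is not acute, so the smallest enclosing circle has A_2A_3 as diameter.
Centre = midpoint of A_2A_3 = (0, -0.5), r² = 65/4 = 16.25.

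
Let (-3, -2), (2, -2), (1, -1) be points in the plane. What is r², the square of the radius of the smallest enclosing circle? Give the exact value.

Call the three points A, B, C in the order given.
Side lengths²: AB² = 25, AC² = 17, BC² = 2.
Since AB² = 25 ≥ 17 + 2 = 19, the angle opposite AB is not acute, so the smallest enclosing circle has AB as diameter.
Centre = midpoint of AB = (-0.5, -2), r² = 25/4 = 6.25.

6.25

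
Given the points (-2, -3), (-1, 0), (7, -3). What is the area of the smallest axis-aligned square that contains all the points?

The bounding box has width 9 and height 3.
An axis-aligned square enclosing the set must have side ≥ max(width, height).
So the minimum side is max(9, 3) = 9.
Area = 9² = 81.

81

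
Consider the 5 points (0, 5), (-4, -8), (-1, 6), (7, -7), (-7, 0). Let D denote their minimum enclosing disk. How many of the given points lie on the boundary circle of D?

The minimum enclosing circle is determined by three boundary points: (-1, 6), (7, -7), (-7, 0).
Their circumcentre is (5/6, -11/6) with r² = 1165/18.
The farthest remaining point (-4, -8) is at distance² 1105/18 ≤ 1165/18.
The points at distance exactly r from the centre are (-1, 6), (7, -7), (-7, 0) — 3 points.

3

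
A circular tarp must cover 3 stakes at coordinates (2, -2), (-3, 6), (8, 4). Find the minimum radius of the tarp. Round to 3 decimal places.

5.737

Call the three points A, B, C in the order given.
Side lengths²: AB² = 89, AC² = 72, BC² = 125.
Since BC² = 125 < 89 + 72 = 161, the triangle is acute, so the smallest enclosing circle is the circumcircle.
Circumcentre = (59/26, 97/26), r² = 11125/338.
r = √(11125/338) ≈ 5.737.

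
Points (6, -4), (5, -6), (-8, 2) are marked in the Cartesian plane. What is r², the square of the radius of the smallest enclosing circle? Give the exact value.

Call the three points A, B, C in the order given.
Side lengths²: AB² = 5, AC² = 232, BC² = 233.
Since BC² = 233 < 232 + 5 = 237, the triangle is acute, so the smallest enclosing circle is the circumcircle.
Circumcentre = (-43/34, -55/34), r² = 33785/578.

33785/578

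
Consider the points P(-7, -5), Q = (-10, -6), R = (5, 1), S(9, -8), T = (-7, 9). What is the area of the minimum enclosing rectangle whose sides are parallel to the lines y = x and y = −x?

In coordinates u = x + y, v = x − y the rectangle is axis-aligned; the map (x,y)→(u,v) scales areas by 2.
u-values: -12, -16, 6, 1, 2; range = 6 − (-16) = 22.
v-values: -2, -4, 4, 17, -16; range = 17 − (-16) = 33.
Area = (22 × 33) / 2 = 363.

363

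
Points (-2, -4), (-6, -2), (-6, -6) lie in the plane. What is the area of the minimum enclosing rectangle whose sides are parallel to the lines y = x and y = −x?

In coordinates u = x + y, v = x − y the rectangle is axis-aligned; the map (x,y)→(u,v) scales areas by 2.
u-values: -6, -8, -12; range = -6 − (-12) = 6.
v-values: 2, -4, 0; range = 2 − (-4) = 6.
Area = (6 × 6) / 2 = 18.

18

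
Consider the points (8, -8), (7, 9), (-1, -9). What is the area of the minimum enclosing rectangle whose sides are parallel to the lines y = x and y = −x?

234

In coordinates u = x + y, v = x − y the rectangle is axis-aligned; the map (x,y)→(u,v) scales areas by 2.
u-values: 0, 16, -10; range = 16 − (-10) = 26.
v-values: 16, -2, 8; range = 16 − (-2) = 18.
Area = (26 × 18) / 2 = 234.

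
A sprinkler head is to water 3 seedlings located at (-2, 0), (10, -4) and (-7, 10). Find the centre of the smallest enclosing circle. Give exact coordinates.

(1.5, 3)

Call the three points A, B, C in the order given.
Side lengths²: AB² = 160, AC² = 125, BC² = 485.
Since BC² = 485 ≥ 160 + 125 = 285, the angle opposite BC is not acute, so the smallest enclosing circle has BC as diameter.
Centre = midpoint of BC = (1.5, 3), r² = 485/4 = 121.25.
Centre = (1.5, 3).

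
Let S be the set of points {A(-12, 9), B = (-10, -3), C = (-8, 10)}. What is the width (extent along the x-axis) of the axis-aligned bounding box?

4

max x = -8, min x = -12, so width = 4.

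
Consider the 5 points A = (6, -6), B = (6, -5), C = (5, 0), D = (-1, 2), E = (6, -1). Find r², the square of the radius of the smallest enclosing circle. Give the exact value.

28.25

A smallest enclosing disk is always determined by at most three of the input points on its boundary.
The farthest pair is A–D with squared distance 113. The circle on this segment as diameter has centre (2.5, -2) and r² = 113/4 = 28.25.
Check B: distance² to centre = 21.25 ≤ 28.25, so it lies inside.
All remaining points lie in this disk, and no smaller disk contains both endpoints, so this is the minimum enclosing circle.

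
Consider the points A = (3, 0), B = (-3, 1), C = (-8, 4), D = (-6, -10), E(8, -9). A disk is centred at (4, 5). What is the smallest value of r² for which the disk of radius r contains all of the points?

325

The required radius is the distance from (4, 5) to the farthest point.
Squared distances: 26, 65, 145, 325, 212.
Maximum is 325, attained at D.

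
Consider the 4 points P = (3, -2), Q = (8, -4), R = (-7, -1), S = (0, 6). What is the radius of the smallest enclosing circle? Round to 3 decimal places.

By Welzl's lemma the MEC is supported by two points (diametrically opposite) or three points (on a circumcircle).
The minimum enclosing circle is determined by three boundary points: Q, R, S.
Their circumcentre is (2/3, -5/3) with r² = 533/9.
The farthest remaining point P is at distance² 50/9 ≤ 533/9.
r = √(533/9) ≈ 7.696.

7.696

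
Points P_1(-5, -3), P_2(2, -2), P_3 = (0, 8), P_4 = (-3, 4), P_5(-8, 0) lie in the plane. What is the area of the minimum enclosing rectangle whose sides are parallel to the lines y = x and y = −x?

In coordinates u = x + y, v = x − y the rectangle is axis-aligned; the map (x,y)→(u,v) scales areas by 2.
u-values: -8, 0, 8, 1, -8; range = 8 − (-8) = 16.
v-values: -2, 4, -8, -7, -8; range = 4 − (-8) = 12.
Area = (16 × 12) / 2 = 96.

96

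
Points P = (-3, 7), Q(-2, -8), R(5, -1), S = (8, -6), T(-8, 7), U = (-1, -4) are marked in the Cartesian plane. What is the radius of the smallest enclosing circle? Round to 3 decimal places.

10.308

A smallest enclosing disk is always determined by at most three of the input points on its boundary.
The farthest pair is S–T with squared distance 425. The circle on this segment as diameter has centre (0, 0.5) and r² = 425/4 = 106.25.
Check P: distance² to centre = 51.25 ≤ 106.25, so it lies inside.
All remaining points lie in this disk, and no smaller disk contains both endpoints, so this is the minimum enclosing circle.
r = √(106.25) ≈ 10.308.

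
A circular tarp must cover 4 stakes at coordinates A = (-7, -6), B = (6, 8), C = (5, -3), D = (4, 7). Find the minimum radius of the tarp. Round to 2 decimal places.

9.55

A smallest enclosing disk is always determined by at most three of the input points on its boundary.
The farthest pair is A–B with squared distance 365. The circle on this segment as diameter has centre (-0.5, 1) and r² = 365/4 = 91.25.
Check C: distance² to centre = 46.25 ≤ 91.25, so it lies inside.
All remaining points lie in this disk, and no smaller disk contains both endpoints, so this is the minimum enclosing circle.
r = √(91.25) ≈ 9.55.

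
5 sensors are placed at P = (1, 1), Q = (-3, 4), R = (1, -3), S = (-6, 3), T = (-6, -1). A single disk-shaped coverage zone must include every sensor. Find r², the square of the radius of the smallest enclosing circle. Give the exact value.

The farthest pair is R–S with squared distance 85. The circle on this segment as diameter has centre (-2.5, 0) and r² = 85/4 = 21.25.
Check P: distance² to centre = 13.25 ≤ 21.25, so it lies inside.
All remaining points lie in this disk, and no smaller disk contains both endpoints, so this is the minimum enclosing circle.

21.25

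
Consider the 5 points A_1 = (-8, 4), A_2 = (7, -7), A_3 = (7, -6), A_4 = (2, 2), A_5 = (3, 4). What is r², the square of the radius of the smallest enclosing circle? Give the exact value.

The minimum enclosing circle of a finite set is fixed by two of the points (as a diameter) or three (as a circumcircle).
The farthest pair is A_1–A_2 with squared distance 346. The circle on this segment as diameter has centre (-0.5, -1.5) and r² = 346/4 = 86.5.
Check A_3: distance² to centre = 76.5 ≤ 86.5, so it lies inside.
All remaining points lie in this disk, and no smaller disk contains both endpoints, so this is the minimum enclosing circle.

86.5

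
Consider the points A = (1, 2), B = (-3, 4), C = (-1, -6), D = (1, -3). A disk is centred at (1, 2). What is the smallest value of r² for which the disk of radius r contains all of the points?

The required radius is the distance from (1, 2) to the farthest point.
Squared distances: 0, 20, 68, 25.
Maximum is 68, attained at C.

68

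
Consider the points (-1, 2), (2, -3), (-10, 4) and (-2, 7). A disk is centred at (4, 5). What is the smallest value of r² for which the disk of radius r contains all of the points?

The required radius is the distance from (4, 5) to the farthest point.
Squared distances: 34, 68, 197, 40.
Maximum is 197, attained at (-10, 4).

197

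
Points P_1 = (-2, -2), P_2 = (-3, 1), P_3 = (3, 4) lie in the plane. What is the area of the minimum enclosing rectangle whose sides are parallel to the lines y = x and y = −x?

In coordinates u = x + y, v = x − y the rectangle is axis-aligned; the map (x,y)→(u,v) scales areas by 2.
u-values: -4, -2, 7; range = 7 − (-4) = 11.
v-values: 0, -4, -1; range = 0 − (-4) = 4.
Area = (11 × 4) / 2 = 22.

22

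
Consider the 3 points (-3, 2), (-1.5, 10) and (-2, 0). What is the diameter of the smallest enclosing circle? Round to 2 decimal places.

Call the three points A, B, C in the order given.
Side lengths²: AB² = 66.25, AC² = 5, BC² = 100.25.
Since BC² = 100.25 ≥ 66.25 + 5 = 71.25, the angle opposite BC is not acute, so the smallest enclosing circle has BC as diameter.
Centre = midpoint of BC = (-1.75, 5), r² = 100.25/4 = 25.0625.
Diameter = 2r = 2√(25.0625) ≈ 10.01.

10.01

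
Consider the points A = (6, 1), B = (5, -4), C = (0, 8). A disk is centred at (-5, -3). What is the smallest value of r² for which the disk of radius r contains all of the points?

The required radius is the distance from (-5, -3) to the farthest point.
Squared distances: 137, 101, 146.
Maximum is 146, attained at C.

146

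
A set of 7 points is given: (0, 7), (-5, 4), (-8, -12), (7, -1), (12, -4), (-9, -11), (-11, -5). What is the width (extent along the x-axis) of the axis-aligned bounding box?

23

max x = 12, min x = -11, so width = 23.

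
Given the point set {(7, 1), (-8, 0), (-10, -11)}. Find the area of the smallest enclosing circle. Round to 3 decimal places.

340.077

Call the three points A, B, C in the order given.
Side lengths²: AB² = 226, AC² = 433, BC² = 125.
Since AC² = 433 ≥ 226 + 125 = 351, the angle opposite AC is not acute, so the smallest enclosing circle has AC as diameter.
Centre = midpoint of AC = (-1.5, -5), r² = 433/4 = 108.25.
Area = π·r² = π·108.25 ≈ 340.077.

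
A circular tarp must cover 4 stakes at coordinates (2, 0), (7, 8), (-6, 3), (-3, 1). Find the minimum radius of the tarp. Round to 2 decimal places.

By Welzl's lemma the MEC is supported by two points (diametrically opposite) or three points (on a circumcircle).
The farthest pair is (7, 8)–(-6, 3) with squared distance 194. The circle on this segment as diameter has centre (0.5, 5.5) and r² = 194/4 = 48.5.
Check (2, 0): distance² to centre = 32.5 ≤ 48.5, so it lies inside.
All remaining points lie in this disk, and no smaller disk contains both endpoints, so this is the minimum enclosing circle.
r = √(48.5) ≈ 6.96.

6.96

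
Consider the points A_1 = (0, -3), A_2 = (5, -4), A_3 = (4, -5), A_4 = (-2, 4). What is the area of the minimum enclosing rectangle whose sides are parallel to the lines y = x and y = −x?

In coordinates u = x + y, v = x − y the rectangle is axis-aligned; the map (x,y)→(u,v) scales areas by 2.
u-values: -3, 1, -1, 2; range = 2 − (-3) = 5.
v-values: 3, 9, 9, -6; range = 9 − (-6) = 15.
Area = (5 × 15) / 2 = 37.5.

37.5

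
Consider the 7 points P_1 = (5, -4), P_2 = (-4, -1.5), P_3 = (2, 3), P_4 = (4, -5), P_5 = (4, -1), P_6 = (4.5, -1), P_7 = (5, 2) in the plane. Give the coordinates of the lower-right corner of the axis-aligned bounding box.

(5, -5)

x-range [-4, 5], y-range [-5, 3].
The lower-right corner is (5, -5).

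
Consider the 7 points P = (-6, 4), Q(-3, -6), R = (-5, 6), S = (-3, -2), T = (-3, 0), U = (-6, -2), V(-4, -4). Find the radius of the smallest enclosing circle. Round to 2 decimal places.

By Welzl's lemma the MEC is supported by two points (diametrically opposite) or three points (on a circumcircle).
The farthest pair is Q–R with squared distance 148. The circle on this segment as diameter has centre (-4, 0) and r² = 148/4 = 37.
Check P: distance² to centre = 20 ≤ 37, so it lies inside.
All remaining points lie in this disk, and no smaller disk contains both endpoints, so this is the minimum enclosing circle.
r = √37 ≈ 6.08.

6.08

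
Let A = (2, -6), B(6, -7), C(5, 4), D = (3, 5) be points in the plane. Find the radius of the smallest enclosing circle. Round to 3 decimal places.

The minimum enclosing circle of a finite set is fixed by two of the points (as a diameter) or three (as a circumcircle).
The farthest pair is B–D with squared distance 153. The circle on this segment as diameter has centre (4.5, -1) and r² = 153/4 = 38.25.
Check A: distance² to centre = 31.25 ≤ 38.25, so it lies inside.
All remaining points lie in this disk, and no smaller disk contains both endpoints, so this is the minimum enclosing circle.
r = √(38.25) ≈ 6.185.

6.185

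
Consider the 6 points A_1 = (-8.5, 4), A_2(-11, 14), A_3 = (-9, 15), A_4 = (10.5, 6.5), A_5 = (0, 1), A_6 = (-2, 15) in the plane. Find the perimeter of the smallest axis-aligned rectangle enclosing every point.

71

Width = max x − min x = 10.5 − (-11) = 21.5.
Height = max y − min y = 15 − 1 = 14.
Perimeter = 2(21.5 + 14) = 71.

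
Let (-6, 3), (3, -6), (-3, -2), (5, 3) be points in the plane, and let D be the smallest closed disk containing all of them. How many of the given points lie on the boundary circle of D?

A smallest enclosing disk is always determined by at most three of the input points on its boundary.
The minimum enclosing circle is determined by three boundary points: (-6, 3), (3, -6), (5, 3).
Their circumcentre is (-0.5, -0.5) with r² = 42.5.
The farthest remaining point (-3, -2) is at distance² 8.5 ≤ 42.5.
The points at distance exactly r from the centre are (-6, 3), (3, -6), (5, 3) — 3 points.

3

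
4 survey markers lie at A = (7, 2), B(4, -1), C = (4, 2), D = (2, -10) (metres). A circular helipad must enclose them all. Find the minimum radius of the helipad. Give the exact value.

6.5

By Welzl's lemma the MEC is supported by two points (diametrically opposite) or three points (on a circumcircle).
The farthest pair is A–D with squared distance 169. The circle on this segment as diameter has centre (4.5, -4) and r² = 169/4 = 42.25.
Check B: distance² to centre = 9.25 ≤ 42.25, so it lies inside.
All remaining points lie in this disk, and no smaller disk contains both endpoints, so this is the minimum enclosing circle.
r = √(42.25) = 6.5.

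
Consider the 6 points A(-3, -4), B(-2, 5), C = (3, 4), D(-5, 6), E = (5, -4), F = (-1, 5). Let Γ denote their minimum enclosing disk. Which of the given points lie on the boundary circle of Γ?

A smallest enclosing disk is always determined by at most three of the input points on its boundary.
The farthest pair is D–E with squared distance 200. The circle on this segment as diameter has centre (0, 1) and r² = 200/4 = 50.
Check A: distance² to centre = 34 ≤ 50, so it lies inside.
All remaining points lie in this disk, and no smaller disk contains both endpoints, so this is the minimum enclosing circle.
The points at distance exactly r from the centre are D, E — 2 points.

D, E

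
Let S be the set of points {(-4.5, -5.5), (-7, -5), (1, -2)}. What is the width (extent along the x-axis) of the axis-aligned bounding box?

max x = 1, min x = -7, so width = 8.

8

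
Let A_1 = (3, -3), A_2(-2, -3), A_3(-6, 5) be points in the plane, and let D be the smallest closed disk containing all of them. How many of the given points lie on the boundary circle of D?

Side lengths²: A_1A_2² = 25, A_1A_3² = 145, A_2A_3² = 80.
Since A_1A_3² = 145 ≥ 80 + 25 = 105, the angle opposite A_1A_3 is not acute, so the smallest enclosing circle has A_1A_3 as diameter.
Centre = midpoint of A_1A_3 = (-1.5, 1), r² = 145/4 = 36.25.
The points at distance exactly r from the centre are A_1, A_3 — 2 points.

2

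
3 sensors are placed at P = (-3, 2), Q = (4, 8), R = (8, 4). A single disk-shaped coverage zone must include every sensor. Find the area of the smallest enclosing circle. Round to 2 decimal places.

Side lengths²: PQ² = 85, PR² = 125, QR² = 32.
Since PR² = 125 ≥ 85 + 32 = 117, the angle opposite PR is not acute, so the smallest enclosing circle has PR as diameter.
Centre = midpoint of PR = (2.5, 3), r² = 125/4 = 31.25.
Area = π·r² = π·31.25 ≈ 98.17.

98.17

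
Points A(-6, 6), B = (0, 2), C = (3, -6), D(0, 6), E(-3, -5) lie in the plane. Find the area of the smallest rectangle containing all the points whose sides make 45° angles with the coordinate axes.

In coordinates u = x + y, v = x − y the rectangle is axis-aligned; the map (x,y)→(u,v) scales areas by 2.
u-values: 0, 2, -3, 6, -8; range = 6 − (-8) = 14.
v-values: -12, -2, 9, -6, 2; range = 9 − (-12) = 21.
Area = (14 × 21) / 2 = 147.

147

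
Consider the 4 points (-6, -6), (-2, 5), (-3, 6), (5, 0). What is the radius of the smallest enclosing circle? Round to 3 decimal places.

6.798

The minimum enclosing circle is determined by three boundary points: (-6, -6), (-3, 6), (5, 0).
Their circumcentre is (-67/38, -13/19) with r² = 66725/1444.
The farthest remaining point (-2, 5) is at distance² 46737/1444 ≤ 66725/1444.
r = √(66725/1444) ≈ 6.798.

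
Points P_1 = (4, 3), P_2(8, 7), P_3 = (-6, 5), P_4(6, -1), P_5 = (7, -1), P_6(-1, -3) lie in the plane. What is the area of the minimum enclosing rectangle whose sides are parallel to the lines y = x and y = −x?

In coordinates u = x + y, v = x − y the rectangle is axis-aligned; the map (x,y)→(u,v) scales areas by 2.
u-values: 7, 15, -1, 5, 6, -4; range = 15 − (-4) = 19.
v-values: 1, 1, -11, 7, 8, 2; range = 8 − (-11) = 19.
Area = (19 × 19) / 2 = 180.5.

180.5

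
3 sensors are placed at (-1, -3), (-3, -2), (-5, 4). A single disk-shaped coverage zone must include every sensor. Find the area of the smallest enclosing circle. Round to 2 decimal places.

Call the three points A, B, C in the order given.
Side lengths²: AB² = 5, AC² = 65, BC² = 40.
Since AC² = 65 ≥ 40 + 5 = 45, the angle opposite AC is not acute, so the smallest enclosing circle has AC as diameter.
Centre = midpoint of AC = (-3, 0.5), r² = 65/4 = 16.25.
Area = π·r² = π·16.25 ≈ 51.05.

51.05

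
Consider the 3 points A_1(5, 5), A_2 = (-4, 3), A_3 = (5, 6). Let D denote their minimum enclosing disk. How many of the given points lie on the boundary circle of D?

Side lengths²: A_1A_2² = 85, A_1A_3² = 1, A_2A_3² = 90.
Since A_2A_3² = 90 ≥ 85 + 1 = 86, the angle opposite A_2A_3 is not acute, so the smallest enclosing circle has A_2A_3 as diameter.
Centre = midpoint of A_2A_3 = (0.5, 4.5), r² = 90/4 = 22.5.
The points at distance exactly r from the centre are A_2, A_3 — 2 points.

2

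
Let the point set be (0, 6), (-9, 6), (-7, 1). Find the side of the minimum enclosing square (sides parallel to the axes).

The bounding box has width 9 and height 5.
An axis-aligned square enclosing the set must have side ≥ max(width, height).
So the minimum side is max(9, 5) = 9.

9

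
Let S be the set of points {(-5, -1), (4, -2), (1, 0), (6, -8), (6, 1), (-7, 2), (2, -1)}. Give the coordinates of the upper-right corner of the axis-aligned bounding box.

(6, 2)

x-range [-7, 6], y-range [-8, 2].
The upper-right corner is (6, 2).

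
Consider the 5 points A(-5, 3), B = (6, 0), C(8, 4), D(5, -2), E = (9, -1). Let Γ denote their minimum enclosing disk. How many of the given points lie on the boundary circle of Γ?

A smallest enclosing disk is always determined by at most three of the input points on its boundary.
The farthest pair is A–E with squared distance 212. The circle on this segment as diameter has centre (2, 1) and r² = 212/4 = 53.
Check B: distance² to centre = 17 ≤ 53, so it lies inside.
All remaining points lie in this disk, and no smaller disk contains both endpoints, so this is the minimum enclosing circle.
The points at distance exactly r from the centre are A, E — 2 points.

2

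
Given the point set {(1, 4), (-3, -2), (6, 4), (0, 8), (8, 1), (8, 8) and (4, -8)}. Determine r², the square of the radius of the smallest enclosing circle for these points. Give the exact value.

A smallest enclosing disk is always determined by at most three of the input points on its boundary.
The minimum enclosing circle is determined by three boundary points: (0, 8), (8, 8), (4, -8).
Their circumcentre is (4, 0.5) with r² = 72.25.
The farthest remaining point (-3, -2) is at distance² 55.25 ≤ 72.25.

72.25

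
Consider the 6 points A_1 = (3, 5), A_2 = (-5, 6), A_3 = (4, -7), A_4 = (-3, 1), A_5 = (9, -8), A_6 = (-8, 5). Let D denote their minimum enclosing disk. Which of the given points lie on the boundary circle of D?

A_5, A_6

A smallest enclosing disk is always determined by at most three of the input points on its boundary.
The farthest pair is A_5–A_6 with squared distance 458. The circle on this segment as diameter has centre (0.5, -1.5) and r² = 458/4 = 114.5.
Check A_1: distance² to centre = 48.5 ≤ 114.5, so it lies inside.
All remaining points lie in this disk, and no smaller disk contains both endpoints, so this is the minimum enclosing circle.
The points at distance exactly r from the centre are A_5, A_6 — 2 points.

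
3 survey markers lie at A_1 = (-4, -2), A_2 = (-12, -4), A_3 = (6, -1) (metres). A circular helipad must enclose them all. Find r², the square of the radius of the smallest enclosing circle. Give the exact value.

83.25

Side lengths²: A_1A_2² = 68, A_1A_3² = 101, A_2A_3² = 333.
Since A_2A_3² = 333 ≥ 101 + 68 = 169, the angle opposite A_2A_3 is not acute, so the smallest enclosing circle has A_2A_3 as diameter.
Centre = midpoint of A_2A_3 = (-3, -2.5), r² = 333/4 = 83.25.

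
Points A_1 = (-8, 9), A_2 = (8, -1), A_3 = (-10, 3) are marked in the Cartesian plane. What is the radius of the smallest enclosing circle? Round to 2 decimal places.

9.48

Side lengths²: A_1A_2² = 356, A_1A_3² = 40, A_2A_3² = 340.
Since A_1A_2² = 356 < 340 + 40 = 380, the triangle is acute, so the smallest enclosing circle is the circumcircle.
Circumcentre = (-15/29, 92/29), r² = 75650/841.
r = √(75650/841) ≈ 9.48.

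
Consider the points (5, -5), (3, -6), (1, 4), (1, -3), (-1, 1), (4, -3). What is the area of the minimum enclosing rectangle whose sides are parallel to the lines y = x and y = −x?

52

In coordinates u = x + y, v = x − y the rectangle is axis-aligned; the map (x,y)→(u,v) scales areas by 2.
u-values: 0, -3, 5, -2, 0, 1; range = 5 − (-3) = 8.
v-values: 10, 9, -3, 4, -2, 7; range = 10 − (-3) = 13.
Area = (8 × 13) / 2 = 52.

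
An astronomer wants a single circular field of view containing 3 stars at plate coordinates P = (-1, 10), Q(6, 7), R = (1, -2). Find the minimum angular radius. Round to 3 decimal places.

6.115

Side lengths²: PQ² = 58, PR² = 148, QR² = 106.
Since PR² = 148 < 106 + 58 = 164, the triangle is acute, so the smallest enclosing circle is the circumcircle.
Circumcentre = (8/13, 160/39), r² = 56869/1521.
r = √(56869/1521) ≈ 6.115.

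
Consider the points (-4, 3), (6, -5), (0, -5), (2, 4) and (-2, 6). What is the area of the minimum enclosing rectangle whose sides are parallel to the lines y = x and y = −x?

104.5

In coordinates u = x + y, v = x − y the rectangle is axis-aligned; the map (x,y)→(u,v) scales areas by 2.
u-values: -1, 1, -5, 6, 4; range = 6 − (-5) = 11.
v-values: -7, 11, 5, -2, -8; range = 11 − (-8) = 19.
Area = (11 × 19) / 2 = 104.5.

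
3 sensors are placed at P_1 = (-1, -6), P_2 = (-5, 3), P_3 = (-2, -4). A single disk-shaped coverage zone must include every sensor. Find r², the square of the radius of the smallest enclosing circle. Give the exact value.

24.25

Side lengths²: P_1P_2² = 97, P_1P_3² = 5, P_2P_3² = 58.
Since P_1P_2² = 97 ≥ 58 + 5 = 63, the angle opposite P_1P_2 is not acute, so the smallest enclosing circle has P_1P_2 as diameter.
Centre = midpoint of P_1P_2 = (-3, -1.5), r² = 97/4 = 24.25.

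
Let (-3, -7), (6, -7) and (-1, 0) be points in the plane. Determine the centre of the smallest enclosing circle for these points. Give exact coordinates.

Call the three points A, B, C in the order given.
Side lengths²: AB² = 81, AC² = 53, BC² = 98.
Since BC² = 98 < 81 + 53 = 134, the triangle is acute, so the smallest enclosing circle is the circumcircle.
Circumcentre = (1.5, -4.5), r² = 26.5.
Centre = (1.5, -4.5).

(1.5, -4.5)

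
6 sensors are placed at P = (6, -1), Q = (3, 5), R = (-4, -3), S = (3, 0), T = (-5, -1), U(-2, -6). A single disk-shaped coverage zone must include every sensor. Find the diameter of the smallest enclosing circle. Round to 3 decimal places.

A smallest enclosing disk is always determined by at most three of the input points on its boundary.
The farthest pair is Q–U with squared distance 146. The circle on this segment as diameter has centre (0.5, -0.5) and r² = 146/4 = 36.5.
Check P: distance² to centre = 30.5 ≤ 36.5, so it lies inside.
All remaining points lie in this disk, and no smaller disk contains both endpoints, so this is the minimum enclosing circle.
Diameter = 2r = 2√(36.5) ≈ 12.083.

12.083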